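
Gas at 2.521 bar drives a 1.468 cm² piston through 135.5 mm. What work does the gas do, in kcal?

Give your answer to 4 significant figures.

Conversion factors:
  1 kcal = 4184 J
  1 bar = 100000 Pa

2.521 bar → 252100 Pa
1.468 cm² → 1.468×10⁻⁴ m²
F = P × A = 252100 × 1.468×10⁻⁴ = 37.0083 N
135.5 mm → 0.1355 m
W = F × d = 37.0083 × 0.1355 = 5.01462 J
In kcal: 5.01462 / 4184 = 0.00119852 kcal

0.001199 kcal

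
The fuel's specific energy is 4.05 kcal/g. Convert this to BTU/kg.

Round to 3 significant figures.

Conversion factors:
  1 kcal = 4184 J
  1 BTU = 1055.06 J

4.05 kcal/g × 4184 J/kcal ÷ 0.001 kg/g = 1.69452×10⁷ J/kg
1.69452×10⁷ J/kg ÷ 1055.06 J/BTU = 16060.9 BTU/kg

1.61×10⁴ BTU/kg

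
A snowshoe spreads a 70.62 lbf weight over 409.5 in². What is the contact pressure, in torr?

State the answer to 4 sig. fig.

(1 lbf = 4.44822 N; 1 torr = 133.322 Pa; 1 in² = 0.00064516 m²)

70.62 lbf × 4.44822 → 314.133 N
409.5 in² × 0.00064516 → 0.264193 m²
P = F / A = 314.133 N / 0.264193 m² = 1189.03 Pa
1189.03 Pa ÷ (133.322 Pa/torr) = 8.91848 torr

8.918 torr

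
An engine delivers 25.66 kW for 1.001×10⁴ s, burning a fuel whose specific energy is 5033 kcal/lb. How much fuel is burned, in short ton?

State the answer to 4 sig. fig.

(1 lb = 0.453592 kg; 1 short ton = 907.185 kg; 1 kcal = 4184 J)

25.66 kW → 25660 W
E = P × t = 25660 × 10010 = 2.56857×10⁸ J
5033 kcal/lb → 4.64251×10⁷ J/kg
m = E / e_s = 2.56857×10⁸ / 4.64251×10⁷ = 5.53272 kg
In short ton: 5.53272 / 907.185 = 0.00609878 short ton

0.006099 short ton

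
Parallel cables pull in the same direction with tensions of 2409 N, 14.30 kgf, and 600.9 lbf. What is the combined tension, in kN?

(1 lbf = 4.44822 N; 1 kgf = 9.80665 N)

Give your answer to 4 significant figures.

2409 N (already N)
14.30 kgf × 9.80665 = 140.235 N
600.9 lbf × 4.44822 = 2672.94 N
Sum: 2409 + 140.235 + 2672.94 = 5222.18 N
In kN: 5222.18 / 1000 = 5.22218 kN

5.222 kN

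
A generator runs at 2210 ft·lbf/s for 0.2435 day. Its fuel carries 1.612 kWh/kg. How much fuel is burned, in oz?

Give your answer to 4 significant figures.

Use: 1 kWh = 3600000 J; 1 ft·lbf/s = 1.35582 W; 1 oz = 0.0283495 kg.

2210 ft·lbf/s → 2996.36 W
0.2435 day → 21038.4 s
E = P × t = 2996.36 × 21038.4 = 6.30386×10⁷ J
1.612 kWh/kg → 5.8032×10⁶ J/kg
m = E / e_s = 6.30386×10⁷ / 5.8032×10⁶ = 10.8627 kg
In oz: 10.8627 / 0.0283495 = 383.171 oz

383.2 oz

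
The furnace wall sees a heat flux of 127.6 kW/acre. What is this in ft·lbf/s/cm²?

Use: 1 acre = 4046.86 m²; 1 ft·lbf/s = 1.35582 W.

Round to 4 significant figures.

0.002326 ft·lbf/s/cm²

127.6 kW/acre × 1000 W/kW ÷ 4046.86 m²/acre = 31.5306 W/m²
31.5306 W/m² ÷ 1.35582 W/ft·lbf/s × 0.0001 m²/cm² = 0.00232557 ft·lbf/s/cm²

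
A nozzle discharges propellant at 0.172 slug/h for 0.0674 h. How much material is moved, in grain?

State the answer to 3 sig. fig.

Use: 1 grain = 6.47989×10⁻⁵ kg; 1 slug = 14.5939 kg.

2610 grain

0.172 slug/h → 6.97264×10⁻⁴ kg/s
0.0674 h → 242.64 s
m = ṁ × t = 6.97264×10⁻⁴ × 242.64 = 0.169184 kg
In grain: 0.169184 / 6.47989×10⁻⁵ = 2610.91 grain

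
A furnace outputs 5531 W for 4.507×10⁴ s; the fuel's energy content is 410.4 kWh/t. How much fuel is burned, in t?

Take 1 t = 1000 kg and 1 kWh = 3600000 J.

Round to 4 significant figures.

E = P × t = 5531 × 45070 = 2.49282×10⁸ J
410.4 kWh/t → 1.47744×10⁶ J/kg
m = E / e_s = 2.49282×10⁸ / 1.47744×10⁶ = 168.726 kg
In t: 168.726 / 1000 = 0.168726 t

0.1687 t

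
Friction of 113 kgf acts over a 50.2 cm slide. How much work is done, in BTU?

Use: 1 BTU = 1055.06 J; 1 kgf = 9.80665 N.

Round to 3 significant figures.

0.527 BTU

113 kgf × 9.80665 → 1108.15 N
50.2 cm × 0.01 → 0.502 m
W = F × d = 1108.15 N × 0.502 m = 556.291 J
556.291 J ÷ (1055.06 J/BTU) = 0.52726 BTU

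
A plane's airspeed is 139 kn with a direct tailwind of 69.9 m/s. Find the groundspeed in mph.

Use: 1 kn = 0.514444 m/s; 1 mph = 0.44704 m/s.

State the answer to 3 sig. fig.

316 mph

139 kn × 0.514444 → 71.5077 m/s
69.9 m/s (already m/s)
Sum: 71.5077 + 69.9 = 141.408 m/s
In mph: 141.408 / 0.44704 = 316.321 mph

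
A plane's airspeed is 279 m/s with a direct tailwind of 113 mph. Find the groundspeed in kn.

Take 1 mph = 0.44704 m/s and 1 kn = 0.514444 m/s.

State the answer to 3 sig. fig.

641 kn

279 m/s (already m/s)
113 mph × 0.44704 = 50.5155 m/s
Total: 279 + 50.5155 = 329.516 m/s
In kn: 329.516 / 0.514444 = 640.528 kn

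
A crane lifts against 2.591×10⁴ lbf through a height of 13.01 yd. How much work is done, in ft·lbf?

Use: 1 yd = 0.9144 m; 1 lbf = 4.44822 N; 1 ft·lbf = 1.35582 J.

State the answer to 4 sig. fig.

2.591×10⁴ lbf × 4.44822 = 115253 N
13.01 yd × 0.9144 = 11.8963 m
W = F × d = 115253 N × 11.8963 m = 1.37108×10⁶ J
1.37108×10⁶ J ÷ (1.35582 J/ft·lbf) = 1.01126×10⁶ ft·lbf

1.011×10⁶ ft·lbf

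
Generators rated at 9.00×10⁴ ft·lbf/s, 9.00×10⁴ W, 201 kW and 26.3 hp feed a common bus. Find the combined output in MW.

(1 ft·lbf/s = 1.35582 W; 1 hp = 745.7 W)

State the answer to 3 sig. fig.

9.00×10⁴ ft·lbf/s × 1.35582 = 122024 W
9.00×10⁴ W (already W)
201 kW × 1000 = 201000 W
26.3 hp × 745.7 = 19611.9 W
Total: 122024 + 90000 + 201000 + 19611.9 = 432636 W
In MW: 432636 / 1000000 = 0.432636 MW

0.433 MW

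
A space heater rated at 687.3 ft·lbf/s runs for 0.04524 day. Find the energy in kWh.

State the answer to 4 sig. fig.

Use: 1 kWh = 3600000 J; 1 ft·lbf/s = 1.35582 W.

687.3 ft·lbf/s × 1.35582 → 931.855 W
0.04524 day × 86400 → 3908.74 s
E = P × t = 931.855 W × 3908.74 s = 3.64238×10⁶ J
3.64238×10⁶ J ÷ (3600000 J/kWh) = 1.01177 kWh

1.012 kWh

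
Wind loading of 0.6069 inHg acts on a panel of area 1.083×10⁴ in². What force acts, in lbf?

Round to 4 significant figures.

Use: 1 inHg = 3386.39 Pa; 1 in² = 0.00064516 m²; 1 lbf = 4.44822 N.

0.6069 inHg × 3386.39 = 2055.2 Pa
1.083×10⁴ in² × 0.00064516 = 6.98708 m²
F = P × A = 2055.2 Pa × 6.98708 m² = 14359.8 N
14359.8 N ÷ (4.44822 N/lbf) = 3228.21 lbf

3228 lbf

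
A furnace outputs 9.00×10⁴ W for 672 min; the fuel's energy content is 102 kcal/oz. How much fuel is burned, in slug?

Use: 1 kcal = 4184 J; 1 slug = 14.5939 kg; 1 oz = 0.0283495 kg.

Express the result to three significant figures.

16.5 slug

672 min → 40320 s
E = P × t = 90000 × 40320 = 3.6288×10⁹ J
102 kcal/oz → 1.50538×10⁷ J/kg
m = E / e_s = 3.6288×10⁹ / 1.50538×10⁷ = 241.055 kg
In slug: 241.055 / 14.5939 = 16.5175 slug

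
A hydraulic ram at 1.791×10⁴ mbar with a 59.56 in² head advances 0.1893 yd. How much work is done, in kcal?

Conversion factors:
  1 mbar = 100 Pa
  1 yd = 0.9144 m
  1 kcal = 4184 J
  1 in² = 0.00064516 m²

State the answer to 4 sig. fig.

1.791×10⁴ mbar → 1.791×10⁶ Pa
59.56 in² → 0.0384257 m²
F = P × A = 1.791×10⁶ × 0.0384257 = 68820.4 N
0.1893 yd → 0.173096 m
W = F × d = 68820.4 × 0.173096 = 11912.5 J
In kcal: 11912.5 / 4184 = 2.84716 kcal

2.847 kcal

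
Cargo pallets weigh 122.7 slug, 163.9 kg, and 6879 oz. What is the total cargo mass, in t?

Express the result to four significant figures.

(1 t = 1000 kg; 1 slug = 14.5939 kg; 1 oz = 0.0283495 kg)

2.150 t

122.7 slug × 14.5939 = 1790.67 kg
163.9 kg (already kg)
6879 oz × 0.0283495 = 195.016 kg
Combined: 1790.67 + 163.9 + 195.016 = 2149.59 kg
In t: 2149.59 / 1000 = 2.14959 t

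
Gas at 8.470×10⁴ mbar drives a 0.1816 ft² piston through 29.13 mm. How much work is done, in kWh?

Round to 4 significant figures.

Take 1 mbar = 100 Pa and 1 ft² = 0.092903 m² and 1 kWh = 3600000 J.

8.470×10⁴ mbar → 8.47×10⁶ Pa
0.1816 ft² → 0.0168712 m²
F = P × A = 8.47×10⁶ × 0.0168712 = 142899 N
29.13 mm → 0.02913 m
W = F × d = 142899 × 0.02913 = 4162.65 J
In kWh: 4162.65 / 3600000 = 0.00115629 kWh

0.001156 kWh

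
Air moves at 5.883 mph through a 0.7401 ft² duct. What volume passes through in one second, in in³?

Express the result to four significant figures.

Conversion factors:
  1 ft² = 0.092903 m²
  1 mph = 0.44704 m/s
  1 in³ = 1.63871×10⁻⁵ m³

1.103×10⁴ in³

5.883 mph × 0.44704 = 2.62994 m/s
0.7401 ft² × 0.092903 = 0.0687575 m²
V = v × A × t = 2.62994 m/s × 0.0687575 m² × 1 s = 0.180828 m³
0.180828 m³ ÷ (1.63871×10⁻⁵ m³/in³) = 11034.8 in³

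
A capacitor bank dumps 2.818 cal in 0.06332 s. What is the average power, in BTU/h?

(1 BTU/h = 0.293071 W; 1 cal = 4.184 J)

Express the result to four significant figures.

635.4 BTU/h

2.818 cal × 4.184 → 11.7905 J
P = E / t = 11.7905 J / 0.06332 s = 186.205 W
186.205 W ÷ (0.293071 W/BTU/h) = 635.358 BTU/h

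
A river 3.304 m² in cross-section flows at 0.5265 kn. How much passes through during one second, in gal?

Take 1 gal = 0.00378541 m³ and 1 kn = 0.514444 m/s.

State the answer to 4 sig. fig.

236.4 gal

0.5265 kn × 0.514444 = 0.270855 m/s
V = v × A × t = 0.270855 m/s × 3.304 m² × 1 s = 0.894905 m³
0.894905 m³ ÷ (0.00378541 m³/gal) = 236.409 gal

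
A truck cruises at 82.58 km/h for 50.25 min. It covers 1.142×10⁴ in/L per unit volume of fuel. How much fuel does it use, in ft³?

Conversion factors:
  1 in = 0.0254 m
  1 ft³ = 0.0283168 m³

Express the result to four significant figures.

8.420 ft³

82.58 km/h → 22.9389 m/s
50.25 min → 3015 s
d = v × t = 22.9389 × 3015 = 69160.8 m
1.142×10⁴ in/L → 290068 m/m³
V = d / (distance per unit fuel) = 69160.8 / 290068 = 0.23843 m³
In ft³: 0.23843 / 0.0283168 = 8.42009 ft³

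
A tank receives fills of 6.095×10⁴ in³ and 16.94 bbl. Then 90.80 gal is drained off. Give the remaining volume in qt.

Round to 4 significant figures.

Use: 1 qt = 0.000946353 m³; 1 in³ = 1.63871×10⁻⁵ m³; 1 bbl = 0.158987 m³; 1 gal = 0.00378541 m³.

6.095×10⁴ in³ × 1.63871×10⁻⁵ → 0.998794 m³
16.94 bbl × 0.158987 → 2.69324 m³
90.80 gal × 0.00378541 → 0.343715 m³
Result: 0.998794 + 2.69324 − 0.343715 = 3.34832 m³
In qt: 3.34832 / 0.000946353 = 3538.13 qt

3538 qt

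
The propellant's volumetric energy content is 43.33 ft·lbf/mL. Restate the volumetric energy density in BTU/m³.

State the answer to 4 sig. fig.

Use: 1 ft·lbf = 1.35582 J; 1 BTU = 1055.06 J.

43.33 ft·lbf/mL × 1.35582 J/ft·lbf ÷ 10⁻⁶ m³/mL = 5.87477×10⁷ J/m³
5.87477×10⁷ J/m³ ÷ 1055.06 J/BTU = 55681.9 BTU/m³

5.568×10⁴ BTU/m³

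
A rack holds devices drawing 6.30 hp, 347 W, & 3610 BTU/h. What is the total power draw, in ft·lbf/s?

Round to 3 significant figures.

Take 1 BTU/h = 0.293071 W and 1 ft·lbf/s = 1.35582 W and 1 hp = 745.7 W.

4500 ft·lbf/s

6.30 hp × 745.7 = 4697.91 W
347 W (already W)
3610 BTU/h × 0.293071 = 1057.99 W
Sum: 4697.91 + 347 + 1057.99 = 6102.9 W
In ft·lbf/s: 6102.9 / 1.35582 = 4501.26 ft·lbf/s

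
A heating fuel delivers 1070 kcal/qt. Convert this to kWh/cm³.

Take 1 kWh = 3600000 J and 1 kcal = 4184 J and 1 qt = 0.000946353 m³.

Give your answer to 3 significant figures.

0.00131 kWh/cm³

1070 kcal/qt × 4184 J/kcal ÷ 0.000946353 m³/qt = 4.73067×10⁹ J/m³
4.73067×10⁹ J/m³ ÷ 3600000 J/kWh × 10⁻⁶ m³/cm³ = 0.00131408 kWh/cm³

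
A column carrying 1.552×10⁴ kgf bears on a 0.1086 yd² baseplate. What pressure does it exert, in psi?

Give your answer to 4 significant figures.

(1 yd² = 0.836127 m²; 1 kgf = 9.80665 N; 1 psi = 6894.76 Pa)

243.1 psi

1.552×10⁴ kgf × 9.80665 → 152199 N
0.1086 yd² × 0.836127 → 0.0908034 m²
P = F / A = 152199 N / 0.0908034 m² = 1.67614×10⁶ Pa
1.67614×10⁶ Pa ÷ (6894.76 Pa/psi) = 243.103 psi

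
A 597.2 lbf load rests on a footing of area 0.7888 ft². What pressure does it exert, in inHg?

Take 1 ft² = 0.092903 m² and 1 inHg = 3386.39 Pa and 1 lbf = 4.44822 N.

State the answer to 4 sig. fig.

597.2 lbf × 4.44822 = 2656.48 N
0.7888 ft² × 0.092903 = 0.0732819 m²
P = F / A = 2656.48 N / 0.0732819 m² = 36250.2 Pa
36250.2 Pa ÷ (3386.39 Pa/inHg) = 10.7047 inHg

10.70 inHg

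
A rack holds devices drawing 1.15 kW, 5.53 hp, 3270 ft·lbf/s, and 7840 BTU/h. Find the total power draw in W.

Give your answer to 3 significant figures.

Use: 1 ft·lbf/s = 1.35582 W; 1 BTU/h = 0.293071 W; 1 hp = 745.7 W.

1.15 kW × 1000 = 1150 W
5.53 hp × 745.7 = 4123.72 W
3270 ft·lbf/s × 1.35582 = 4433.53 W
7840 BTU/h × 0.293071 = 2297.68 W
Sum: 1150 + 4123.72 + 4433.53 + 2297.68 = 12004.9 W

1.20×10⁴ W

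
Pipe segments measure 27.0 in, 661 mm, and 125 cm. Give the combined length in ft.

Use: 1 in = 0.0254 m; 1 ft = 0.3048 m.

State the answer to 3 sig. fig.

27.0 in × 0.0254 = 0.6858 m
661 mm × 0.001 = 0.661 m
125 cm × 0.01 = 1.25 m
Total: 0.6858 + 0.661 + 1.25 = 2.5968 m
In ft: 2.5968 / 0.3048 = 8.51969 ft

8.52 ft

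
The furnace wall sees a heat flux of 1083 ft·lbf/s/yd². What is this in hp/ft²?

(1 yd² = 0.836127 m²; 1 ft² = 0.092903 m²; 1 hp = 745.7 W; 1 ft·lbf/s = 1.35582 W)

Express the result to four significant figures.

0.2188 hp/ft²

1083 ft·lbf/s/yd² × 1.35582 W/ft·lbf/s ÷ 0.836127 m²/yd² = 1756.14 W/m²
1756.14 W/m² ÷ 745.7 W/hp × 0.092903 m²/ft² = 0.218789 hp/ft²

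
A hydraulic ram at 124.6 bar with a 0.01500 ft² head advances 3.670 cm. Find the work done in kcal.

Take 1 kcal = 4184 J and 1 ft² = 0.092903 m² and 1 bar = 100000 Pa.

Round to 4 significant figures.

124.6 bar → 1.246×10⁷ Pa
0.01500 ft² → 0.00139354 m²
F = P × A = 1.246×10⁷ × 0.00139354 = 17363.5 N
3.670 cm → 0.0367 m
W = F × d = 17363.5 × 0.0367 = 637.24 J
In kcal: 637.24 / 4184 = 0.152304 kcal

0.1523 kcal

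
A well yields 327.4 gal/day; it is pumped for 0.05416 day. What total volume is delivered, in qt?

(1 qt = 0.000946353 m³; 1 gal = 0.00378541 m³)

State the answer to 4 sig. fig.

327.4 gal/day → 1.43443×10⁻⁵ m³/s
0.05416 day → 4679.42 s
V = Q × t = 1.43443×10⁻⁵ × 4679.42 = 0.067123 m³
In qt: 0.067123 / 0.000946353 = 70.9281 qt

70.93 qt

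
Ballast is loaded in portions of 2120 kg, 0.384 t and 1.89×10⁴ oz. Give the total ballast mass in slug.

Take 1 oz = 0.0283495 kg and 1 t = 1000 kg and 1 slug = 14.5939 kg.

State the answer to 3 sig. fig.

2120 kg (already kg)
0.384 t × 1000 = 384 kg
1.89×10⁴ oz × 0.0283495 = 535.806 kg
Combined: 2120 + 384 + 535.806 = 3039.81 kg
In slug: 3039.81 / 14.5939 = 208.293 slug

208 slug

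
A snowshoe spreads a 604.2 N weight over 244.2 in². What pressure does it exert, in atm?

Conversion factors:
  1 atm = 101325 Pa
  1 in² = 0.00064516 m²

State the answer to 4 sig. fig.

244.2 in² × 0.00064516 → 0.157548 m²
P = F / A = 604.2 N / 0.157548 m² = 3835.02 Pa
3835.02 Pa ÷ (101325 Pa/atm) = 0.0378487 atm

0.03785 atm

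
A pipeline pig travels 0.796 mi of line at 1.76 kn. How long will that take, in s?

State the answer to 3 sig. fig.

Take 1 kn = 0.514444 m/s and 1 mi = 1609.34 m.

1410 s

0.796 mi × 1609.34 = 1281.03 m
1.76 kn × 0.514444 = 0.905421 m/s
t = d / v = 1281.03 m / 0.905421 m/s = 1414.84 s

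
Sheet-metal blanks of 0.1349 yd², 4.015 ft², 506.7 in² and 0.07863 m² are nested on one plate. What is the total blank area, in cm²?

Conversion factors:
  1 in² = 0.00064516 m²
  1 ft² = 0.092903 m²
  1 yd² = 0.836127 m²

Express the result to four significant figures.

0.1349 yd² × 0.836127 → 0.112794 m²
4.015 ft² × 0.092903 → 0.373006 m²
506.7 in² × 0.00064516 → 0.326903 m²
0.07863 m² (already m²)
Combined: 0.112794 + 0.373006 + 0.326903 + 0.07863 = 0.891333 m²
In cm²: 0.891333 / 0.0001 = 8913.33 cm²

8913 cm²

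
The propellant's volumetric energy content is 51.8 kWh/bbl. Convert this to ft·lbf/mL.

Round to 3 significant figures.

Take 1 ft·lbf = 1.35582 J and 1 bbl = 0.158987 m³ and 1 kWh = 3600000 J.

51.8 kWh/bbl × 3600000 J/kWh ÷ 0.158987 m³/bbl = 1.17293×10⁹ J/m³
1.17293×10⁹ J/m³ ÷ 1.35582 J/ft·lbf × 10⁻⁶ m³/mL = 865.107 ft·lbf/mL

865 ft·lbf/mL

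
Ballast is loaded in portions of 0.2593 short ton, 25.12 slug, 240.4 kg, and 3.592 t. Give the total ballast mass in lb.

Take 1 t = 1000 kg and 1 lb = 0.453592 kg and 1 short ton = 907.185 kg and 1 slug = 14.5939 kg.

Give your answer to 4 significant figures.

9776 lb

0.2593 short ton × 907.185 → 235.233 kg
25.12 slug × 14.5939 → 366.599 kg
240.4 kg (already kg)
3.592 t × 1000 → 3592 kg
Sum: 235.233 + 366.599 + 240.4 + 3592 = 4434.23 kg
In lb: 4434.23 / 0.453592 = 9775.81 lb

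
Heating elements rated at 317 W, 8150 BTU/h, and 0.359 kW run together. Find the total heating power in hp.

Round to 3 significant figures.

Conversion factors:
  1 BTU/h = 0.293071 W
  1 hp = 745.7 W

4.11 hp

317 W (already W)
8150 BTU/h × 0.293071 = 2388.53 W
0.359 kW × 1000 = 359 W
Total: 317 + 2388.53 + 359 = 3064.53 W
In hp: 3064.53 / 745.7 = 4.1096 hp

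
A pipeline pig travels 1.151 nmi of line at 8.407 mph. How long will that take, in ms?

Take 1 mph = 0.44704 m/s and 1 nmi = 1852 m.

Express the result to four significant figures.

5.672×10⁵ ms

1.151 nmi × 1852 = 2131.65 m
8.407 mph × 0.44704 = 3.75827 m/s
t = d / v = 2131.65 m / 3.75827 m/s = 567.189 s
567.189 s ÷ (0.001 s/ms) = 567189 ms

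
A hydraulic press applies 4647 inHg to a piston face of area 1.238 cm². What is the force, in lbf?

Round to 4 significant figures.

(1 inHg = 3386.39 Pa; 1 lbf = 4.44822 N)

4647 inHg × 3386.39 → 1.57366×10⁷ Pa
1.238 cm² × 0.0001 → 1.238×10⁻⁴ m²
F = P × A = 1.57366×10⁷ Pa × 1.238×10⁻⁴ m² = 1948.19 N
1948.19 N ÷ (4.44822 N/lbf) = 437.971 lbf

438.0 lbf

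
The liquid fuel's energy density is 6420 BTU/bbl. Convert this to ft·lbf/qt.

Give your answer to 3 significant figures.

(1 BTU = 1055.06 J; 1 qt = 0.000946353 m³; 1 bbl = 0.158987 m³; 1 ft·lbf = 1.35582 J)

2.97×10⁴ ft·lbf/qt

6420 BTU/bbl × 1055.06 J/BTU ÷ 0.158987 m³/bbl = 4.2604×10⁷ J/m³
4.2604×10⁷ J/m³ ÷ 1.35582 J/ft·lbf × 0.000946353 m³/qt = 29737.3 ft·lbf/qt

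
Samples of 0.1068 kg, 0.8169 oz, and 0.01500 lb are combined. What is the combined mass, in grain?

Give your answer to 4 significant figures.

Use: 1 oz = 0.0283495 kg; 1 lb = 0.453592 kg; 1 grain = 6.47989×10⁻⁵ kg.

2111 grain

0.1068 kg (already kg)
0.8169 oz × 0.0283495 = 0.0231587 kg
0.01500 lb × 0.453592 = 0.00680388 kg
Total: 0.1068 + 0.0231587 + 0.00680388 = 0.136763 kg
In grain: 0.136763 / 6.47989×10⁻⁵ = 2110.58 grain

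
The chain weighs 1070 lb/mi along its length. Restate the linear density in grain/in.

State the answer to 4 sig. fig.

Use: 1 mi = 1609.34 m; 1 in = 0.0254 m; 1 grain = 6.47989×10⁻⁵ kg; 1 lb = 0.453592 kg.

1070 lb/mi × 0.453592 kg/lb ÷ 1609.34 m/mi = 0.301579 kg/m
0.301579 kg/m ÷ 6.47989×10⁻⁵ kg/grain × 0.0254 m/in = 118.214 grain/in

118.2 grain/in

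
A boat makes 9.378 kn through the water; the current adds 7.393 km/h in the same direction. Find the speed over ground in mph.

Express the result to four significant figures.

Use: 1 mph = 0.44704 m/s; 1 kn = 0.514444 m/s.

9.378 kn × 0.514444 = 4.82446 m/s
7.393 km/h × (1/3.6) = 2.05361 m/s
Total: 4.82446 + 2.05361 = 6.87807 m/s
In mph: 6.87807 / 0.44704 = 15.3858 mph

15.39 mph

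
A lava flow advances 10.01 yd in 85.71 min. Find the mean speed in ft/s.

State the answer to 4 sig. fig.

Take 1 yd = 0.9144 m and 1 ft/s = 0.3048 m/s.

10.01 yd × 0.9144 → 9.15314 m
85.71 min × 60 → 5142.6 s
v = d / t = 9.15314 m / 5142.6 s = 0.00177987 m/s
0.00177987 m/s ÷ (0.3048 m/s/ft/s) = 0.00583947 ft/s

0.005839 ft/s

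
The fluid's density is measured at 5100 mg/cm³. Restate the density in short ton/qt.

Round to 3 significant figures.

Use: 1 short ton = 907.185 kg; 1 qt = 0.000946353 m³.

0.00532 short ton/qt

5100 mg/cm³ × 10⁻⁶ kg/mg ÷ 10⁻⁶ m³/cm³ = 5100 kg/m³
5100 kg/m³ ÷ 907.185 kg/short ton × 0.000946353 m³/qt = 0.00532019 short ton/qt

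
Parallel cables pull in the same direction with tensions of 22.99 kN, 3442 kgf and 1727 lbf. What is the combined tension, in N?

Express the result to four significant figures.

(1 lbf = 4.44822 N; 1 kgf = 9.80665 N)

6.443×10⁴ N

22.99 kN × 1000 = 22990 N
3442 kgf × 9.80665 = 33754.5 N
1727 lbf × 4.44822 = 7682.08 N
Total: 22990 + 33754.5 + 7682.08 = 64426.6 N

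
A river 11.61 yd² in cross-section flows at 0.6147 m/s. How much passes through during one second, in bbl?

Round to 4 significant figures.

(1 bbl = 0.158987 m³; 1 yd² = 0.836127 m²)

37.53 bbl

11.61 yd² × 0.836127 = 9.70743 m²
V = v × A × t = 0.6147 m/s × 9.70743 m² × 1 s = 5.96716 m³
5.96716 m³ ÷ (0.158987 m³/bbl) = 37.5324 bbl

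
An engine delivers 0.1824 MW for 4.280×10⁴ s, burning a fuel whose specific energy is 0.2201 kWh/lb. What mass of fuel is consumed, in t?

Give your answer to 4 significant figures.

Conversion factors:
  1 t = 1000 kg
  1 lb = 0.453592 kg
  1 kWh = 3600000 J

4.469 t

0.1824 MW → 182400 W
E = P × t = 182400 × 42800 = 7.80672×10⁹ J
0.2201 kWh/lb → 1.74686×10⁶ J/kg
m = E / e_s = 7.80672×10⁹ / 1.74686×10⁶ = 4469 kg
In t: 4469 / 1000 = 4.469 t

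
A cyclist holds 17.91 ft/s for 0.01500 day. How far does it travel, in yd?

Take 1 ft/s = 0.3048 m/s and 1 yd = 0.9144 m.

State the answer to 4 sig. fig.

7737 yd

17.91 ft/s × 0.3048 → 5.45897 m/s
0.01500 day × 86400 → 1296 s
d = v × t = 5.45897 m/s × 1296 s = 7074.83 m
7074.83 m ÷ (0.9144 m/yd) = 7737.13 yd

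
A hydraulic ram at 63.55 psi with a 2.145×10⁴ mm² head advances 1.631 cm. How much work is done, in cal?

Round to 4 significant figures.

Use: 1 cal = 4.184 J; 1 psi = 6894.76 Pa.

36.64 cal

63.55 psi → 438162 Pa
2.145×10⁴ mm² → 0.02145 m²
F = P × A = 438162 × 0.02145 = 9398.57 N
1.631 cm → 0.01631 m
W = F × d = 9398.57 × 0.01631 = 153.291 J
In cal: 153.291 / 4.184 = 36.6374 cal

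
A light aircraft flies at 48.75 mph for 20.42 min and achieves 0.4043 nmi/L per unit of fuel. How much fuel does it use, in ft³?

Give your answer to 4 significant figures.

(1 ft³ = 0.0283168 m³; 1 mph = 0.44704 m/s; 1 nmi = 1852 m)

1.259 ft³

48.75 mph → 21.7932 m/s
20.42 min → 1225.2 s
d = v × t = 21.7932 × 1225.2 = 26701 m
0.4043 nmi/L → 748764 m/m³
V = d / (distance per unit fuel) = 26701 / 748764 = 0.0356601 m³
In ft³: 0.0356601 / 0.0283168 = 1.25933 ft³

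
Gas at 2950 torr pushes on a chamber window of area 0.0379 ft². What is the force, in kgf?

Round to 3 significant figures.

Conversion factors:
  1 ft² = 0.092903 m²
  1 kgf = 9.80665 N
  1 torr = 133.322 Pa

141 kgf

2950 torr × 133.322 → 393300 Pa
0.0379 ft² × 0.092903 → 0.00352102 m²
F = P × A = 393300 Pa × 0.00352102 m² = 1384.82 N
1384.82 N ÷ (9.80665 N/kgf) = 141.212 kgf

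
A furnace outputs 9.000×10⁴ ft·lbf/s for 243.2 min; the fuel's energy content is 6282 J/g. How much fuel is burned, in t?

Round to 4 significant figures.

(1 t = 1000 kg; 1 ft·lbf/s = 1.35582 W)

0.2834 t

9.000×10⁴ ft·lbf/s → 122024 W
243.2 min → 14592 s
E = P × t = 122024 × 14592 = 1.78057×10⁹ J
6282 J/g → 6.282×10⁶ J/kg
m = E / e_s = 1.78057×10⁹ / 6.282×10⁶ = 283.44 kg
In t: 283.44 / 1000 = 0.28344 t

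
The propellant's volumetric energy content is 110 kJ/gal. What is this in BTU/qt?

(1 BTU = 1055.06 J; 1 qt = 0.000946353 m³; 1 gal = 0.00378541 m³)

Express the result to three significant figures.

26.1 BTU/qt

110 kJ/gal × 1000 J/kJ ÷ 0.00378541 m³/gal = 2.90589×10⁷ J/m³
2.90589×10⁷ J/m³ ÷ 1055.06 J/BTU × 0.000946353 m³/qt = 26.0648 BTU/qt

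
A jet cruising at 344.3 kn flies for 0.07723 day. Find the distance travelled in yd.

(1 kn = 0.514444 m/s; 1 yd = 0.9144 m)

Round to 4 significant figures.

344.3 kn × 0.514444 = 177.123 m/s
0.07723 day × 86400 = 6672.67 s
d = v × t = 177.123 m/s × 6672.67 s = 1.18188×10⁶ m
1.18188×10⁶ m ÷ (0.9144 m/yd) = 1.29252×10⁶ yd

1.293×10⁶ yd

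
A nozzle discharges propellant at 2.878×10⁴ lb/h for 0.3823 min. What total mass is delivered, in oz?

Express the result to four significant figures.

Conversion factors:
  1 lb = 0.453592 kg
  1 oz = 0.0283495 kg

2934 oz

2.878×10⁴ lb/h → 3.62622 kg/s
0.3823 min → 22.938 s
m = ṁ × t = 3.62622 × 22.938 = 83.1782 kg
In oz: 83.1782 / 0.0283495 = 2934.03 oz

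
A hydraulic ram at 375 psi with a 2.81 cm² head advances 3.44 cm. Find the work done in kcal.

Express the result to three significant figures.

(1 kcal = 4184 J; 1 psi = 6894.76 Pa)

0.00597 kcal

375 psi → 2.58554×10⁶ Pa
2.81 cm² → 2.81×10⁻⁴ m²
F = P × A = 2.58554×10⁶ × 2.81×10⁻⁴ = 726.537 N
3.44 cm → 0.0344 m
W = F × d = 726.537 × 0.0344 = 24.9929 J
In kcal: 24.9929 / 4184 = 0.00597345 kcal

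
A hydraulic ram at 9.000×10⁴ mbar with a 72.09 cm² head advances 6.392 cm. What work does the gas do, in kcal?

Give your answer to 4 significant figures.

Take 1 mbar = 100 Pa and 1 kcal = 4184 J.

0.9912 kcal

9.000×10⁴ mbar → 9×10⁶ Pa
72.09 cm² → 0.007209 m²
F = P × A = 9×10⁶ × 0.007209 = 64881 N
6.392 cm → 0.06392 m
W = F × d = 64881 × 0.06392 = 4147.19 J
In kcal: 4147.19 / 4184 = 0.991202 kcal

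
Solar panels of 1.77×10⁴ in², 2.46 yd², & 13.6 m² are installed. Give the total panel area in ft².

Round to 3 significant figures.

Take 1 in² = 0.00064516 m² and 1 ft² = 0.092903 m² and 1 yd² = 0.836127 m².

1.77×10⁴ in² × 0.00064516 → 11.4193 m²
2.46 yd² × 0.836127 → 2.05687 m²
13.6 m² (already m²)
Total: 11.4193 + 2.05687 + 13.6 = 27.0762 m²
In ft²: 27.0762 / 0.092903 = 291.446 ft²

291 ft²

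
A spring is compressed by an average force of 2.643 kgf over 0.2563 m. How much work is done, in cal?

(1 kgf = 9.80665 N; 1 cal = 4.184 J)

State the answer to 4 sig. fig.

2.643 kgf × 9.80665 = 25.919 N
W = F × d = 25.919 N × 0.2563 m = 6.64304 J
6.64304 J ÷ (4.184 J/cal) = 1.58772 cal

1.588 cal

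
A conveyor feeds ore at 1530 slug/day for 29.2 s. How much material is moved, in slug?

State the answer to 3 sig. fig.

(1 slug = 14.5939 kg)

1530 slug/day → 0.258434 kg/s
m = ṁ × t = 0.258434 × 29.2 = 7.54627 kg
In slug: 7.54627 / 14.5939 = 0.517084 slug

0.517 slug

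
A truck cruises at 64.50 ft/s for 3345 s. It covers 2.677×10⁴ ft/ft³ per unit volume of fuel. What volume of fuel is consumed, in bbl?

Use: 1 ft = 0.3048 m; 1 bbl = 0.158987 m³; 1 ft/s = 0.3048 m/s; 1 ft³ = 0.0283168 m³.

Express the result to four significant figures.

1.435 bbl

64.50 ft/s → 19.6596 m/s
d = v × t = 19.6596 × 3345 = 65761.4 m
2.677×10⁴ ft/ft³ → 288150 m/m³
V = d / (distance per unit fuel) = 65761.4 / 288150 = 0.228219 m³
In bbl: 0.228219 / 0.158987 = 1.43546 bbl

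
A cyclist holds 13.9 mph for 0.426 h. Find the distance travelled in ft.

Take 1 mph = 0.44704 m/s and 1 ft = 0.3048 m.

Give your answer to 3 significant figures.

3.13×10⁴ ft

13.9 mph × 0.44704 = 6.21386 m/s
0.426 h × 3600 = 1533.6 s
d = v × t = 6.21386 m/s × 1533.6 s = 9529.58 m
9529.58 m ÷ (0.3048 m/ft) = 31265 ft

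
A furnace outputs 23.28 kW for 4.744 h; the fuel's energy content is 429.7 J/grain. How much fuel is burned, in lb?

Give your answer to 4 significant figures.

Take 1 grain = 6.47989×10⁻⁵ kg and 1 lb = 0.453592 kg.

132.2 lb

23.28 kW → 23280 W
4.744 h → 17078.4 s
E = P × t = 23280 × 17078.4 = 3.97585×10⁸ J
429.7 J/grain → 6.63129×10⁶ J/kg
m = E / e_s = 3.97585×10⁸ / 6.63129×10⁶ = 59.9559 kg
In lb: 59.9559 / 0.453592 = 132.18 lb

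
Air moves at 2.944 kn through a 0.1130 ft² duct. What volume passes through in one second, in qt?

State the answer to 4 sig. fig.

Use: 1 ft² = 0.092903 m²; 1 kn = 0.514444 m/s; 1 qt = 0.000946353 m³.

16.80 qt

2.944 kn × 0.514444 = 1.51452 m/s
0.1130 ft² × 0.092903 = 0.010498 m²
V = v × A × t = 1.51452 m/s × 0.010498 m² × 1 s = 0.0158994 m³
0.0158994 m³ ÷ (0.000946353 m³/qt) = 16.8007 qt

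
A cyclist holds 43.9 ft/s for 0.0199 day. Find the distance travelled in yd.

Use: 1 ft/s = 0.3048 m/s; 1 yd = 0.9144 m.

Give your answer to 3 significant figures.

43.9 ft/s × 0.3048 = 13.3807 m/s
0.0199 day × 86400 = 1719.36 s
d = v × t = 13.3807 m/s × 1719.36 s = 23006.2 m
23006.2 m ÷ (0.9144 m/yd) = 25159.9 yd

2.52×10⁴ yd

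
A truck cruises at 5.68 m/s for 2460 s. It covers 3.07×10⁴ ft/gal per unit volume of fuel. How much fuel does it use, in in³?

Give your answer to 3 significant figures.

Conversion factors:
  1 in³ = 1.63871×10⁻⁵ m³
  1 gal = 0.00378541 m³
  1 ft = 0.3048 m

345 in³

d = v × t = 5.68 × 2460 = 13972.8 m
3.07×10⁴ ft/gal → 2.47195×10⁶ m/m³
V = d / (distance per unit fuel) = 13972.8 / 2.47195×10⁶ = 0.00565254 m³
In in³: 0.00565254 / 1.63871×10⁻⁵ = 344.938 in³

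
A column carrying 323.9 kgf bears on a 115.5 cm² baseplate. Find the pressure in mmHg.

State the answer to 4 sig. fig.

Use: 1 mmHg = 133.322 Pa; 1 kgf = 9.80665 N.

323.9 kgf × 9.80665 → 3176.37 N
115.5 cm² × 0.0001 → 0.01155 m²
P = F / A = 3176.37 N / 0.01155 m² = 275010 Pa
275010 Pa ÷ (133.322 Pa/mmHg) = 2062.75 mmHg

2063 mmHg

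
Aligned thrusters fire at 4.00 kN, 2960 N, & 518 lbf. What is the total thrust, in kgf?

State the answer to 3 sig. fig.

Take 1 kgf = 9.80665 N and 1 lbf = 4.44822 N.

4.00 kN × 1000 → 4000 N
2960 N (already N)
518 lbf × 4.44822 → 2304.18 N
Total: 4000 + 2960 + 2304.18 = 9264.18 N
In kgf: 9264.18 / 9.80665 = 944.683 kgf

945 kgf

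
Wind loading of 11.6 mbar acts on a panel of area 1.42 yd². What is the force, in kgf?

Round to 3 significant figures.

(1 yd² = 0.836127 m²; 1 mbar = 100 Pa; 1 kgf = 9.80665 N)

11.6 mbar × 100 = 1160 Pa
1.42 yd² × 0.836127 = 1.1873 m²
F = P × A = 1160 Pa × 1.1873 m² = 1377.27 N
1377.27 N ÷ (9.80665 N/kgf) = 140.442 kgf

140 kgf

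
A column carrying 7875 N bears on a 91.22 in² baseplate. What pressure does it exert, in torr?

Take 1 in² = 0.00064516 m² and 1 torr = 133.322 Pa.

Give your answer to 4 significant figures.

91.22 in² × 0.00064516 → 0.0588515 m²
P = F / A = 7875 N / 0.0588515 m² = 133811 Pa
133811 Pa ÷ (133.322 Pa/torr) = 1003.67 torr

1004 torr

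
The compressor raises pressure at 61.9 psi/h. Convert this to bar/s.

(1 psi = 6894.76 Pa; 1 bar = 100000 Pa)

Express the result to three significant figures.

61.9 psi/h × 6894.76 Pa/psi ÷ 3600 s/h = 118.552 Pa/s
118.552 Pa/s ÷ 100000 Pa/bar = 0.00118552 bar/s

0.00119 bar/s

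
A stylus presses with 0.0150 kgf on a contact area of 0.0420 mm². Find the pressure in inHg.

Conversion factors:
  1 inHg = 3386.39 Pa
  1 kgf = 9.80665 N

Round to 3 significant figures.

1030 inHg

0.0150 kgf × 9.80665 → 0.1471 N
0.0420 mm² × 10⁻⁶ → 4.2×10⁻⁸ m²
P = F / A = 0.1471 N / 4.2×10⁻⁸ m² = 3.50238×10⁶ Pa
3.50238×10⁶ Pa ÷ (3386.39 Pa/inHg) = 1034.25 inHg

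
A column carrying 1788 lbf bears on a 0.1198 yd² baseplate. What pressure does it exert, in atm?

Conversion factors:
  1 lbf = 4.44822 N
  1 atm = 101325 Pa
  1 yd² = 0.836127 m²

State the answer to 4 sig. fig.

0.7836 atm

1788 lbf × 4.44822 = 7953.42 N
0.1198 yd² × 0.836127 = 0.100168 m²
P = F / A = 7953.42 N / 0.100168 m² = 79400.8 Pa
79400.8 Pa ÷ (101325 Pa/atm) = 0.783625 atm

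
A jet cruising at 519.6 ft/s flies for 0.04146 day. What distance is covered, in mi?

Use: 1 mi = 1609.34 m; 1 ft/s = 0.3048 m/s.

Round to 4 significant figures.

519.6 ft/s × 0.3048 = 158.374 m/s
0.04146 day × 86400 = 3582.14 s
d = v × t = 158.374 m/s × 3582.14 s = 567318 m
567318 m ÷ (1609.34 m/mi) = 352.516 mi

352.5 mi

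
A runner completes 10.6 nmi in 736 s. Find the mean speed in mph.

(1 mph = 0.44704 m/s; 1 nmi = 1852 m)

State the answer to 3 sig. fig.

10.6 nmi × 1852 = 19631.2 m
v = d / t = 19631.2 m / 736 s = 26.6728 m/s
26.6728 m/s ÷ (0.44704 m/s/mph) = 59.6654 mph

59.7 mph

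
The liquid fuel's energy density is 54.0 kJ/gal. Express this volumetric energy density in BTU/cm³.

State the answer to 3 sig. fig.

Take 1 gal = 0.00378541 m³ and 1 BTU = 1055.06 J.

0.0135 BTU/cm³

54.0 kJ/gal × 1000 J/kJ ÷ 0.00378541 m³/gal = 1.42653×10⁷ J/m³
1.42653×10⁷ J/m³ ÷ 1055.06 J/BTU × 10⁻⁶ m³/cm³ = 0.0135208 BTU/cm³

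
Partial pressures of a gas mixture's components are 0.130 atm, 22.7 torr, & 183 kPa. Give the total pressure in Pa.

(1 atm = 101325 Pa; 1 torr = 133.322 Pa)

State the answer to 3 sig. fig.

0.130 atm × 101325 = 13172.2 Pa
22.7 torr × 133.322 = 3026.41 Pa
183 kPa × 1000 = 183000 Pa
Sum: 13172.2 + 3026.41 + 183000 = 199199 Pa

1.99×10⁵ Pa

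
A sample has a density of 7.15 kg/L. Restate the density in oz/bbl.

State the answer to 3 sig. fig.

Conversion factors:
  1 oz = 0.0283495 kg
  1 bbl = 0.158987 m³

4.01×10⁴ oz/bbl

7.15 kg/L ÷ 0.001 m³/L = 7150 kg/m³
7150 kg/m³ ÷ 0.0283495 kg/oz × 0.158987 m³/bbl = 40098 oz/bbl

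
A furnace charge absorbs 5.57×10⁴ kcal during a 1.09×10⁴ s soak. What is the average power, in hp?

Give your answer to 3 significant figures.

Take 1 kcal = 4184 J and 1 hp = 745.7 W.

28.7 hp

5.57×10⁴ kcal × 4184 = 2.33049×10⁸ J
P = E / t = 2.33049×10⁸ J / 10900 s = 21380.6 W
21380.6 W ÷ (745.7 W/hp) = 28.6719 hp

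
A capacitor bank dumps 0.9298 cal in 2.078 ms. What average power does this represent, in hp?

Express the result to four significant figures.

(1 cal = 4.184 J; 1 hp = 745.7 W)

0.9298 cal × 4.184 → 3.89028 J
2.078 ms × 0.001 → 0.002078 s
P = E / t = 3.89028 J / 0.002078 s = 1872.13 W
1872.13 W ÷ (745.7 W/hp) = 2.51057 hp

2.511 hp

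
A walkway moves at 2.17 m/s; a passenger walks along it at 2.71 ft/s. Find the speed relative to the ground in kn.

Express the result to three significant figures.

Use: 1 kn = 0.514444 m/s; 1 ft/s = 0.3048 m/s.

2.17 m/s (already m/s)
2.71 ft/s × 0.3048 → 0.826008 m/s
Combined: 2.17 + 0.826008 = 2.99601 m/s
In kn: 2.99601 / 0.514444 = 5.82378 kn

5.82 kn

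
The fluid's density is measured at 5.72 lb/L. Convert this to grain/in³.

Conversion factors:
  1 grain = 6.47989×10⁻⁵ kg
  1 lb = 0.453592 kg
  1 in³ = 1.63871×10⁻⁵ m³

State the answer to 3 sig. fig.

5.72 lb/L × 0.453592 kg/lb ÷ 0.001 m³/L = 2594.55 kg/m³
2594.55 kg/m³ ÷ 6.47989×10⁻⁵ kg/grain × 1.63871×10⁻⁵ m³/in³ = 656.14 grain/in³

656 grain/in³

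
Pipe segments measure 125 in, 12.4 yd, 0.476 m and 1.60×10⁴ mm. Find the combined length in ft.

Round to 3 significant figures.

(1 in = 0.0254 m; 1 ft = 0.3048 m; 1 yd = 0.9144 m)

102 ft

125 in × 0.0254 = 3.175 m
12.4 yd × 0.9144 = 11.3386 m
0.476 m (already m)
1.60×10⁴ mm × 0.001 = 16 m
Total: 3.175 + 11.3386 + 0.476 + 16 = 30.9896 m
In ft: 30.9896 / 0.3048 = 101.672 ft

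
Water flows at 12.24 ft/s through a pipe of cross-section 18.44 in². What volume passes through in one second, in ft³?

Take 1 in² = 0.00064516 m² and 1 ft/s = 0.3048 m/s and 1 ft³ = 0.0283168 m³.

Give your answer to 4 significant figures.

12.24 ft/s × 0.3048 → 3.73075 m/s
18.44 in² × 0.00064516 → 0.0118968 m²
V = v × A × t = 3.73075 m/s × 0.0118968 m² × 1 s = 0.044384 m³
0.044384 m³ ÷ (0.0283168 m³/ft³) = 1.56741 ft³

1.567 ft³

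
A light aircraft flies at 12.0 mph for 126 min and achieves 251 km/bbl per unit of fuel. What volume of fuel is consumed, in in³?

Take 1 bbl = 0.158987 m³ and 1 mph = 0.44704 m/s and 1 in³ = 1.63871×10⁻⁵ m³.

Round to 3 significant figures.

1570 in³

12.0 mph → 5.36448 m/s
126 min → 7560 s
d = v × t = 5.36448 × 7560 = 40555.5 m
251 km/bbl → 1.57875×10⁶ m/m³
V = d / (distance per unit fuel) = 40555.5 / 1.57875×10⁶ = 0.0256884 m³
In in³: 0.0256884 / 1.63871×10⁻⁵ = 1567.6 in³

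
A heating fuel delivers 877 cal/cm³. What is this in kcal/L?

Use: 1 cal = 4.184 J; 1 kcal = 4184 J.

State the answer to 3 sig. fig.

877 kcal/L

877 cal/cm³ × 4.184 J/cal ÷ 10⁻⁶ m³/cm³ = 3.66937×10⁹ J/m³
3.66937×10⁹ J/m³ ÷ 4184 J/kcal × 0.001 m³/L = 877 kcal/L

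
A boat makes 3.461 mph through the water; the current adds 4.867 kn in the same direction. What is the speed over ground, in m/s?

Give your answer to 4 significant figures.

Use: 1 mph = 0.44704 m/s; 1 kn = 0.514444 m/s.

3.461 mph × 0.44704 = 1.54721 m/s
4.867 kn × 0.514444 = 2.5038 m/s
Combined: 1.54721 + 2.5038 = 4.05101 m/s

4.051 m/s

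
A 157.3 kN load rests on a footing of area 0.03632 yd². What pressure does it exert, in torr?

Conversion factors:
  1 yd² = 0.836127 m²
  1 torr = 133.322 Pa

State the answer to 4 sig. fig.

3.885×10⁴ torr

157.3 kN × 1000 → 157300 N
0.03632 yd² × 0.836127 → 0.0303681 m²
P = F / A = 157300 N / 0.0303681 m² = 5.17978×10⁶ Pa
5.17978×10⁶ Pa ÷ (133.322 Pa/torr) = 38851.7 torr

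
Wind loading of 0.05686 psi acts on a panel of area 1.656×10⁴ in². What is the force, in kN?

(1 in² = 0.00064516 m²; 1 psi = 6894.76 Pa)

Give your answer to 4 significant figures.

4.188 kN

0.05686 psi × 6894.76 = 392.036 Pa
1.656×10⁴ in² × 0.00064516 = 10.6838 m²
F = P × A = 392.036 Pa × 10.6838 m² = 4188.43 N
4188.43 N ÷ (1000 N/kN) = 4.18843 kN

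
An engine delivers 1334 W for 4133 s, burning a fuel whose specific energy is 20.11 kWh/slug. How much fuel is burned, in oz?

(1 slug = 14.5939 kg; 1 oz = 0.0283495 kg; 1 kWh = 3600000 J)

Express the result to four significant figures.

39.20 oz

E = P × t = 1334 × 4133 = 5.51342×10⁶ J
20.11 kWh/slug → 4.9607×10⁶ J/kg
m = E / e_s = 5.51342×10⁶ / 4.9607×10⁶ = 1.11142 kg
In oz: 1.11142 / 0.0283495 = 39.2042 oz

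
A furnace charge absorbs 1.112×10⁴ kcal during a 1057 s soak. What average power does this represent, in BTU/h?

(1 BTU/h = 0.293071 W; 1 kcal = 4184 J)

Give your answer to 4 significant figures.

1.502×10⁵ BTU/h

1.112×10⁴ kcal × 4184 → 4.65261×10⁷ J
P = E / t = 4.65261×10⁷ J / 1057 s = 44017.1 W
44017.1 W ÷ (0.293071 W/BTU/h) = 150193 BTU/h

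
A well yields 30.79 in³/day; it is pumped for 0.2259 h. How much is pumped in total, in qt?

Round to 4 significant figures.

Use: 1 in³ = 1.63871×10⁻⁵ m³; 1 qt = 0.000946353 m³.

30.79 in³/day → 5.8398×10⁻⁹ m³/s
0.2259 h → 813.24 s
V = Q × t = 5.8398×10⁻⁹ × 813.24 = 4.74916×10⁻⁶ m³
In qt: 4.74916×10⁻⁶ / 0.000946353 = 0.00501838 qt

0.005018 qt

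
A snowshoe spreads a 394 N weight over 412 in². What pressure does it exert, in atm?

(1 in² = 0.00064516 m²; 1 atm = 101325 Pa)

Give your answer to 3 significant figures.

0.0146 atm

412 in² × 0.00064516 → 0.265806 m²
P = F / A = 394 N / 0.265806 m² = 1482.28 Pa
1482.28 Pa ÷ (101325 Pa/atm) = 0.014629 atm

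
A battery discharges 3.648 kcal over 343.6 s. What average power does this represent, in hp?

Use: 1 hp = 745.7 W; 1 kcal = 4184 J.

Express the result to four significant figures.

3.648 kcal × 4184 = 15263.2 J
P = E / t = 15263.2 J / 343.6 s = 44.4214 W
44.4214 W ÷ (745.7 W/hp) = 0.0595701 hp

0.05957 hp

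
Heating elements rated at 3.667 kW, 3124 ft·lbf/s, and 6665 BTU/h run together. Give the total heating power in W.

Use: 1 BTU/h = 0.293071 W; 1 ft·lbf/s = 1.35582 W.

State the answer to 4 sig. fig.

9856 W

3.667 kW × 1000 = 3667 W
3124 ft·lbf/s × 1.35582 = 4235.58 W
6665 BTU/h × 0.293071 = 1953.32 W
Sum: 3667 + 4235.58 + 1953.32 = 9855.9 W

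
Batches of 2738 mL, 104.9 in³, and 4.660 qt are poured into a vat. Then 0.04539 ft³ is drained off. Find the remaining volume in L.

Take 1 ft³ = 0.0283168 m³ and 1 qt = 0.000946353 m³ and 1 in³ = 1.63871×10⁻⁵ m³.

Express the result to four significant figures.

7.582 L

2738 mL × 10⁻⁶ = 0.002738 m³
104.9 in³ × 1.63871×10⁻⁵ = 0.00171901 m³
4.660 qt × 0.000946353 = 0.00441 m³
0.04539 ft³ × 0.0283168 = 0.0012853 m³
Net: 0.002738 + 0.00171901 + 0.00441 − 0.0012853 = 0.00758171 m³
In L: 0.00758171 / 0.001 = 7.58171 L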